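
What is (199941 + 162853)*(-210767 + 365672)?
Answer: 56198604570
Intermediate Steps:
(199941 + 162853)*(-210767 + 365672) = 362794*154905 = 56198604570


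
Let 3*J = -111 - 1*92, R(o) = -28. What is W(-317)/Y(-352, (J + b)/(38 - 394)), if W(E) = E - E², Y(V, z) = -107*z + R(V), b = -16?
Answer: 107660808/56761 ≈ 1896.7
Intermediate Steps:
J = -203/3 (J = (-111 - 1*92)/3 = (-111 - 92)/3 = (⅓)*(-203) = -203/3 ≈ -67.667)
Y(V, z) = -28 - 107*z (Y(V, z) = -107*z - 28 = -28 - 107*z)
W(-317)/Y(-352, (J + b)/(38 - 394)) = (-317*(1 - 1*(-317)))/(-28 - 107*(-203/3 - 16)/(38 - 394)) = (-317*(1 + 317))/(-28 - (-26857)/(3*(-356))) = (-317*318)/(-28 - (-26857)*(-1)/(3*356)) = -100806/(-28 - 107*251/1068) = -100806/(-28 - 26857/1068) = -100806/(-56761/1068) = -100806*(-1068/56761) = 107660808/56761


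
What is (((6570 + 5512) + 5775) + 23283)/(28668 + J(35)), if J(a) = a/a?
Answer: 41140/28669 ≈ 1.4350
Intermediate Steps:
J(a) = 1
(((6570 + 5512) + 5775) + 23283)/(28668 + J(35)) = (((6570 + 5512) + 5775) + 23283)/(28668 + 1) = ((12082 + 5775) + 23283)/28669 = (17857 + 23283)*(1/28669) = 41140*(1/28669) = 41140/28669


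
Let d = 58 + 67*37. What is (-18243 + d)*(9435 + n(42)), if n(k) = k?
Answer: -148845762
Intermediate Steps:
d = 2537 (d = 58 + 2479 = 2537)
(-18243 + d)*(9435 + n(42)) = (-18243 + 2537)*(9435 + 42) = -15706*9477 = -148845762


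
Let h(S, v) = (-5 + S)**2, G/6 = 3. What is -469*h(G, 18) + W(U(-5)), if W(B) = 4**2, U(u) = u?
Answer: -79245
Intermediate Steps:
G = 18 (G = 6*3 = 18)
W(B) = 16
-469*h(G, 18) + W(U(-5)) = -469*(-5 + 18)**2 + 16 = -469*13**2 + 16 = -469*169 + 16 = -79261 + 16 = -79245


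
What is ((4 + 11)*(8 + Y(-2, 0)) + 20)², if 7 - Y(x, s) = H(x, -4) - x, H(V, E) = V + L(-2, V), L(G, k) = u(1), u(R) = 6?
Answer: 24025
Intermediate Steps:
L(G, k) = 6
H(V, E) = 6 + V (H(V, E) = V + 6 = 6 + V)
Y(x, s) = 1 (Y(x, s) = 7 - ((6 + x) - x) = 7 - 1*6 = 7 - 6 = 1)
((4 + 11)*(8 + Y(-2, 0)) + 20)² = ((4 + 11)*(8 + 1) + 20)² = (15*9 + 20)² = (135 + 20)² = 155² = 24025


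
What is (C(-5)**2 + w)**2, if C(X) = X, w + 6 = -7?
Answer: 144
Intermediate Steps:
w = -13 (w = -6 - 7 = -13)
(C(-5)**2 + w)**2 = ((-5)**2 - 13)**2 = (25 - 13)**2 = 12**2 = 144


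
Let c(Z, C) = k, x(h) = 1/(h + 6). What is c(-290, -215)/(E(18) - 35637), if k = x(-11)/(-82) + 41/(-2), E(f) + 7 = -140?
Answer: 2101/3667860 ≈ 0.00057281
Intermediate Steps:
E(f) = -147 (E(f) = -7 - 140 = -147)
x(h) = 1/(6 + h)
k = -4202/205 (k = 1/((6 - 11)*(-82)) + 41/(-2) = -1/82/(-5) + 41*(-½) = -⅕*(-1/82) - 41/2 = 1/410 - 41/2 = -4202/205 ≈ -20.498)
c(Z, C) = -4202/205
c(-290, -215)/(E(18) - 35637) = -4202/(205*(-147 - 35637)) = -4202/205/(-35784) = -4202/205*(-1/35784) = 2101/3667860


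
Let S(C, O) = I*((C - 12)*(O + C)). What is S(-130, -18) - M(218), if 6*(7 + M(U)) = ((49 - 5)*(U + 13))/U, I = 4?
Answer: 9162892/109 ≈ 84063.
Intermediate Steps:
M(U) = -7 + (572 + 44*U)/(6*U) (M(U) = -7 + (((49 - 5)*(U + 13))/U)/6 = -7 + ((44*(13 + U))/U)/6 = -7 + ((572 + 44*U)/U)/6 = -7 + (572 + 44*U)/(6*U))
S(C, O) = 4*(-12 + C)*(C + O) (S(C, O) = 4*((C - 12)*(O + C)) = 4*((-12 + C)*(C + O)) = 4*(-12 + C)*(C + O))
S(-130, -18) - M(218) = (-48*(-130) - 48*(-18) + 4*(-130)² + 4*(-130)*(-18)) - (286 + 218)/(3*218) = (6240 + 864 + 4*16900 + 9360) - 504/(3*218) = (6240 + 864 + 67600 + 9360) - 1*84/109 = 84064 - 84/109 = 9162892/109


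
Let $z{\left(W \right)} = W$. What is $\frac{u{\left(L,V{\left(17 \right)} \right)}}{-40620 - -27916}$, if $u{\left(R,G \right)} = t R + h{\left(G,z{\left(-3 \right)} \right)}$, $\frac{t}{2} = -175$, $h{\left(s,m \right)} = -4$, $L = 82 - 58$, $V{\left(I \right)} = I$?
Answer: $\frac{2101}{3176} \approx 0.66152$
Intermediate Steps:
$L = 24$
$t = -350$ ($t = 2 \left(-175\right) = -350$)
$u{\left(R,G \right)} = -4 - 350 R$ ($u{\left(R,G \right)} = - 350 R - 4 = -4 - 350 R$)
$\frac{u{\left(L,V{\left(17 \right)} \right)}}{-40620 - -27916} = \frac{-4 - 8400}{-40620 - -27916} = \frac{-4 - 8400}{-40620 + 27916} = - \frac{8404}{-12704} = \left(-8404\right) \left(- \frac{1}{12704}\right) = \frac{2101}{3176}$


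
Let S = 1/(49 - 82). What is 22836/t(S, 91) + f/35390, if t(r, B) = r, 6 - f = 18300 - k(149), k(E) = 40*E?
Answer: -13334745827/17695 ≈ -7.5359e+5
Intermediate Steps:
S = -1/33 (S = 1/(-33) = -1/33 ≈ -0.030303)
f = -12334 (f = 6 - (18300 - 40*149) = 6 - (18300 - 1*5960) = 6 - (18300 - 5960) = 6 - 1*12340 = 6 - 12340 = -12334)
22836/t(S, 91) + f/35390 = 22836/(-1/33) - 12334/35390 = 22836*(-33) - 12334*1/35390 = -753588 - 6167/17695 = -13334745827/17695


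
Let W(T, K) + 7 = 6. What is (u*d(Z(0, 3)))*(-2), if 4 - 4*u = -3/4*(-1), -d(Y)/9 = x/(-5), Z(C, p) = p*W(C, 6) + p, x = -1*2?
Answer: 117/20 ≈ 5.8500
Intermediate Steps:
W(T, K) = -1 (W(T, K) = -7 + 6 = -1)
x = -2
Z(C, p) = 0 (Z(C, p) = p*(-1) + p = -p + p = 0)
d(Y) = -18/5 (d(Y) = -(-18)/(-5) = -(-18)*(-1)/5 = -9*2/5 = -18/5)
u = 13/16 (u = 1 - (-3/4)*(-1)/4 = 1 - (-3*1/4)*(-1)/4 = 1 - (-3)*(-1)/16 = 1 - 1/4*3/4 = 1 - 3/16 = 13/16 ≈ 0.81250)
(u*d(Z(0, 3)))*(-2) = ((13/16)*(-18/5))*(-2) = -117/40*(-2) = 117/20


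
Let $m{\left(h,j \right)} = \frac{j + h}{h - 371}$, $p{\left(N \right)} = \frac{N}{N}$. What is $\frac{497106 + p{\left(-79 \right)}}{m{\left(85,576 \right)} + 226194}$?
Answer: $\frac{142172602}{64690823} \approx 2.1977$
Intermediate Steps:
$p{\left(N \right)} = 1$
$m{\left(h,j \right)} = \frac{h + j}{-371 + h}$
$\frac{497106 + p{\left(-79 \right)}}{m{\left(85,576 \right)} + 226194} = \frac{497106 + 1}{\frac{85 + 576}{-371 + 85} + 226194} = \frac{497107}{\frac{1}{-286} \cdot 661 + 226194} = \frac{497107}{\left(- \frac{1}{286}\right) 661 + 226194} = \frac{497107}{- \frac{661}{286} + 226194} = \frac{497107}{\frac{64690823}{286}} = 497107 \cdot \frac{286}{64690823} = \frac{142172602}{64690823}$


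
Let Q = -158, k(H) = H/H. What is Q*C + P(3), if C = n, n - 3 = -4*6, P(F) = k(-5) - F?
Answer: 3316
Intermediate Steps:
k(H) = 1
P(F) = 1 - F
n = -21 (n = 3 - 4*6 = 3 - 24 = -21)
C = -21
Q*C + P(3) = -158*(-21) + (1 - 1*3) = 3318 + (1 - 3) = 3318 - 2 = 3316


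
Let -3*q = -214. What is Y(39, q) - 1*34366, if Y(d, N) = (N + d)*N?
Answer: -238460/9 ≈ -26496.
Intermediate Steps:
q = 214/3 (q = -1/3*(-214) = 214/3 ≈ 71.333)
Y(d, N) = N*(N + d)
Y(39, q) - 1*34366 = 214*(214/3 + 39)/3 - 1*34366 = (214/3)*(331/3) - 34366 = 70834/9 - 34366 = -238460/9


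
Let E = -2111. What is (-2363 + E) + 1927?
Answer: -2547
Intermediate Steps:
(-2363 + E) + 1927 = (-2363 - 2111) + 1927 = -4474 + 1927 = -2547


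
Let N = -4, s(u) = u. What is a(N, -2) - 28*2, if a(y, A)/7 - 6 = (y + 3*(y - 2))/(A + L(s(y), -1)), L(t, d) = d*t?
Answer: -91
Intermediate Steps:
a(y, A) = 42 + 7*(-6 + 4*y)/(A - y) (a(y, A) = 42 + 7*((y + 3*(y - 2))/(A - y)) = 42 + 7*((y + 3*(-2 + y))/(A - y)) = 42 + 7*((y + (-6 + 3*y))/(A - y)) = 42 + 7*((-6 + 4*y)/(A - y)) = 42 + 7*(-6 + 4*y)/(A - y))
a(N, -2) - 28*2 = 14*(-3 - 1*(-4) + 3*(-2))/(-2 - 1*(-4)) - 28*2 = 14*(-3 + 4 - 6)/(-2 + 4) - 56 = 14*(-5)/2 - 56 = 14*(½)*(-5) - 56 = -35 - 56 = -91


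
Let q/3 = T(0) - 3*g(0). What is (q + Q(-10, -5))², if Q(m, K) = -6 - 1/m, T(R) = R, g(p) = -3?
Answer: 44521/100 ≈ 445.21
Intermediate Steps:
q = 27 (q = 3*(0 - 3*(-3)) = 3*(0 + 9) = 3*9 = 27)
(q + Q(-10, -5))² = (27 + (-6 - 1/(-10)))² = (27 + (-6 - 1*(-⅒)))² = (27 + (-6 + ⅒))² = (27 - 59/10)² = (211/10)² = 44521/100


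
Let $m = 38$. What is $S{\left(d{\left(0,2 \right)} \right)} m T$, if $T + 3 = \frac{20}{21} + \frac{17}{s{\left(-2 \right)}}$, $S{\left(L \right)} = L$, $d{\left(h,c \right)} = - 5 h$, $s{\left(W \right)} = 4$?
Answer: $0$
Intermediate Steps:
$T = \frac{185}{84}$ ($T = -3 + \left(\frac{20}{21} + \frac{17}{4}\right) = -3 + \frac{437}{84} = \frac{185}{84} \approx 2.2024$)
$S{\left(d{\left(0,2 \right)} \right)} m T = \left(-5\right) 0 \cdot 38 \cdot \frac{185}{84} = 0 \cdot 38 \cdot \frac{185}{84} = 0 \cdot \frac{185}{84} = 0$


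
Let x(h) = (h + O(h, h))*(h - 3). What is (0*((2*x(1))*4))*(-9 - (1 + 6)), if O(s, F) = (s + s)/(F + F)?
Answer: 0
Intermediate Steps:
O(s, F) = s/F (O(s, F) = (2*s)/((2*F)) = (2*s)*(1/(2*F)) = s/F)
x(h) = (1 + h)*(-3 + h) (x(h) = (h + h/h)*(h - 3) = (h + 1)*(-3 + h) = (1 + h)*(-3 + h))
(0*((2*x(1))*4))*(-9 - (1 + 6)) = (0*((2*(-3 + 1**2 - 2*1))*4))*(-9 - (1 + 6)) = (0*((2*(-3 + 1 - 2))*4))*(-9 - 1*7) = (0*((2*(-4))*4))*(-9 - 7) = (0*(-8*4))*(-16) = (0*(-32))*(-16) = 0*(-16) = 0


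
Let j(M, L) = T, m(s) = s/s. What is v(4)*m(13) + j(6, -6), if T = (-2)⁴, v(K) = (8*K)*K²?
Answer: 528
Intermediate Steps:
m(s) = 1
v(K) = 8*K³
T = 16
j(M, L) = 16
v(4)*m(13) + j(6, -6) = (8*4³)*1 + 16 = (8*64)*1 + 16 = 512*1 + 16 = 512 + 16 = 528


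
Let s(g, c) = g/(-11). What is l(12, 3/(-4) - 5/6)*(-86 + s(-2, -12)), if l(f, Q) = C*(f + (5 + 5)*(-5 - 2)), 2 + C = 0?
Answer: -109504/11 ≈ -9954.9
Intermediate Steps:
s(g, c) = -g/11 (s(g, c) = g*(-1/11) = -g/11)
C = -2 (C = -2 + 0 = -2)
l(f, Q) = 140 - 2*f (l(f, Q) = -2*(f + (5 + 5)*(-5 - 2)) = -2*(f + 10*(-7)) = -2*(f - 70) = -2*(-70 + f) = 140 - 2*f)
l(12, 3/(-4) - 5/6)*(-86 + s(-2, -12)) = (140 - 2*12)*(-86 - 1/11*(-2)) = (140 - 24)*(-86 + 2/11) = 116*(-944/11) = -109504/11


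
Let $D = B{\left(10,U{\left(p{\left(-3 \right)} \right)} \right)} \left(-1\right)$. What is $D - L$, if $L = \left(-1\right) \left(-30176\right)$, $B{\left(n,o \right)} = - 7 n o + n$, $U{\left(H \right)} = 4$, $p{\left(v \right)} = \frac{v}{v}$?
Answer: $-29906$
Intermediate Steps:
$p{\left(v \right)} = 1$
$B{\left(n,o \right)} = n - 7 n o$ ($B{\left(n,o \right)} = - 7 n o + n = n - 7 n o$)
$D = 270$ ($D = 10 \left(1 - 28\right) \left(-1\right) = 10 \left(-27\right) \left(-1\right) = \left(-270\right) \left(-1\right) = 270$)
$L = 30176$
$D - L = 270 - 30176 = -29906$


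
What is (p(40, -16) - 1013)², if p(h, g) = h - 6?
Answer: 958441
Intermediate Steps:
p(h, g) = -6 + h
(p(40, -16) - 1013)² = ((-6 + 40) - 1013)² = (34 - 1013)² = (-979)² = 958441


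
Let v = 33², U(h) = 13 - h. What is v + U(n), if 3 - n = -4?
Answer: 1095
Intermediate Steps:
n = 7 (n = 3 - 1*(-4) = 3 + 4 = 7)
v = 1089
v + U(n) = 1089 + (13 - 1*7) = 1089 + (13 - 7) = 1089 + 6 = 1095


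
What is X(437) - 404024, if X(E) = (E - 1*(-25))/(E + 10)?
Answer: -60199422/149 ≈ -4.0402e+5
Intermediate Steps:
X(E) = (25 + E)/(10 + E) (X(E) = (E + 25)/(10 + E) = (25 + E)/(10 + E))
X(437) - 404024 = (25 + 437)/(10 + 437) - 404024 = 462/447 - 404024 = (1/447)*462 - 404024 = 154/149 - 404024 = -60199422/149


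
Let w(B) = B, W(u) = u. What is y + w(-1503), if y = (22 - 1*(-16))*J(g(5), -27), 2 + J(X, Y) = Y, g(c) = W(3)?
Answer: -2605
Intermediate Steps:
g(c) = 3
J(X, Y) = -2 + Y
y = -1102 (y = (22 - 1*(-16))*(-2 - 27) = (22 + 16)*(-29) = 38*(-29) = -1102)
y + w(-1503) = -1102 - 1503 = -2605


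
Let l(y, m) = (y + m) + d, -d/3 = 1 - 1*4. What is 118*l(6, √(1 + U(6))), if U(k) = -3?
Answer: 1770 + 118*I*√2 ≈ 1770.0 + 166.88*I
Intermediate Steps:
d = 9 (d = -3*(1 - 1*4) = -3*(1 - 4) = -3*(-3) = 9)
l(y, m) = 9 + m + y (l(y, m) = (y + m) + 9 = (m + y) + 9 = 9 + m + y)
118*l(6, √(1 + U(6))) = 118*(9 + √(1 - 3) + 6) = 118*(9 + √(-2) + 6) = 118*(9 + I*√2 + 6) = 118*(15 + I*√2) = 1770 + 118*I*√2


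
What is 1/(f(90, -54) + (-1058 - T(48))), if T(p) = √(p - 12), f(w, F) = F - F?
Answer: -1/1064 ≈ -0.00093985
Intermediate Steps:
f(w, F) = 0
T(p) = √(-12 + p)
1/(f(90, -54) + (-1058 - T(48))) = 1/(0 + (-1058 - √(-12 + 48))) = 1/(0 + (-1058 - √36)) = 1/(0 + (-1058 - 1*6)) = 1/(0 + (-1058 - 6)) = 1/(0 - 1064) = 1/(-1064) = -1/1064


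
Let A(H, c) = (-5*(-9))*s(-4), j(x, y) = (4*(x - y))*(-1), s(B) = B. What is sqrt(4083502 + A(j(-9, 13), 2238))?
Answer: sqrt(4083322) ≈ 2020.7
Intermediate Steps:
j(x, y) = -4*x + 4*y (j(x, y) = (-4*y + 4*x)*(-1) = -4*x + 4*y)
A(H, c) = -180 (A(H, c) = -5*(-9)*(-4) = 45*(-4) = -180)
sqrt(4083502 + A(j(-9, 13), 2238)) = sqrt(4083502 - 180) = sqrt(4083322)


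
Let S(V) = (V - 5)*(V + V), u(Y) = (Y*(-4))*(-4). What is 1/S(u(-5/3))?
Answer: 9/15200 ≈ 0.00059211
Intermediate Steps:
u(Y) = 16*Y (u(Y) = -4*Y*(-4) = 16*Y)
S(V) = 2*V*(-5 + V) (S(V) = (-5 + V)*(2*V) = 2*V*(-5 + V))
1/S(u(-5/3)) = 1/(2*(16*(-5/3))*(-5 + 16*(-5/3))) = 1/(2*(-80/3)*(-5 - 80/3)) = 1/(2*(-80/3)*(-95/3)) = 1/(15200/9) = 9/15200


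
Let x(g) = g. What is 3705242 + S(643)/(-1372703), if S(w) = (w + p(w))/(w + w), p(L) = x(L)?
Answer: 5086196809125/1372703 ≈ 3.7052e+6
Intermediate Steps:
p(L) = L
S(w) = 1 (S(w) = (w + w)/(w + w) = (2*w)/((2*w)) = (2*w)*(1/(2*w)) = 1)
3705242 + S(643)/(-1372703) = 3705242 + 1/(-1372703) = 3705242 + 1*(-1/1372703) = 3705242 - 1/1372703 = 5086196809125/1372703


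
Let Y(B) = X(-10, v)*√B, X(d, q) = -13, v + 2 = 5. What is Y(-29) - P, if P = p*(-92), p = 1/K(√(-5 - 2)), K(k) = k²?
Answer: -92/7 - 13*I*√29 ≈ -13.143 - 70.007*I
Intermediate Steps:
v = 3 (v = -2 + 5 = 3)
p = -⅐ (p = 1/((√(-5 - 2))²) = 1/((√(-7))²) = 1/((I*√7)²) = 1/(-7) = -⅐ ≈ -0.14286)
Y(B) = -13*√B
P = 92/7 (P = -⅐*(-92) = 92/7 ≈ 13.143)
Y(-29) - P = -13*I*√29 - 1*92/7 = -13*I*√29 - 92/7 = -92/7 - 13*I*√29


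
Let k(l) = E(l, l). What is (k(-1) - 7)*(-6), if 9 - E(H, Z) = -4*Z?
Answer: 12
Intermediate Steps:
E(H, Z) = 9 + 4*Z (E(H, Z) = 9 - (-4)*Z = 9 + 4*Z)
k(l) = 9 + 4*l
(k(-1) - 7)*(-6) = ((9 + 4*(-1)) - 7)*(-6) = ((9 - 4) - 7)*(-6) = (5 - 7)*(-6) = -2*(-6) = 12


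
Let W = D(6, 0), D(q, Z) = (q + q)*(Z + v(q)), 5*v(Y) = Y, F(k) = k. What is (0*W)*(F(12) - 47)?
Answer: 0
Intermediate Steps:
v(Y) = Y/5
D(q, Z) = 2*q*(Z + q/5) (D(q, Z) = (q + q)*(Z + q/5) = (2*q)*(Z + q/5) = 2*q*(Z + q/5))
W = 72/5 (W = (⅖)*6*(6 + 5*0) = (⅖)*6*(6 + 0) = (⅖)*6*6 = 72/5 ≈ 14.400)
(0*W)*(F(12) - 47) = (0*(72/5))*(12 - 47) = 0*(-35) = 0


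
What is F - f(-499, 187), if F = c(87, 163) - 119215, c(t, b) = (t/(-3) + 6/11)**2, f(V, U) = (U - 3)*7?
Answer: -14482894/121 ≈ -1.1969e+5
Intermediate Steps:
f(V, U) = -21 + 7*U (f(V, U) = (-3 + U)*7 = -21 + 7*U)
c(t, b) = (6/11 - t/3)**2 (c(t, b) = (t*(-1/3) + 6*(1/11))**2 = (-t/3 + 6/11)**2 = (6/11 - t/3)**2)
F = -14327046/121 (F = (-18 + 11*87)**2/1089 - 119215 = (-18 + 957)**2/1089 - 119215 = (1/1089)*939**2 - 119215 = (1/1089)*881721 - 119215 = 97969/121 - 119215 = -14327046/121 ≈ -1.1841e+5)
F - f(-499, 187) = -14327046/121 - (-21 + 7*187) = -14327046/121 - (-21 + 1309) = -14327046/121 - 1*1288 = -14327046/121 - 1288 = -14482894/121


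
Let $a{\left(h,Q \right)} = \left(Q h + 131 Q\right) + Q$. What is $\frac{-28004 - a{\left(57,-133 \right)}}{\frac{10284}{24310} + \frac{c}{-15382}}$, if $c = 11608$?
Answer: $\frac{268018929035}{31000498} \approx 8645.6$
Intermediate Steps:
$a{\left(h,Q \right)} = 132 Q + Q h$ ($a{\left(h,Q \right)} = \left(131 Q + Q h\right) + Q = 132 Q + Q h$)
$\frac{-28004 - a{\left(57,-133 \right)}}{\frac{10284}{24310} + \frac{c}{-15382}} = \frac{-28004 - - 133 \left(132 + 57\right)}{\frac{10284}{24310} + \frac{11608}{-15382}} = \frac{-28004 - \left(-133\right) 189}{10284 \cdot \frac{1}{24310} + 11608 \left(- \frac{1}{15382}\right)} = \frac{-28004 - -25137}{\frac{5142}{12155} - \frac{5804}{7691}} = \frac{-28004 + 25137}{- \frac{31000498}{93484105}} = \left(-2867\right) \left(- \frac{93484105}{31000498}\right) = \frac{268018929035}{31000498}$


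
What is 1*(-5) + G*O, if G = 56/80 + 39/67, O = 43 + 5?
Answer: 18941/335 ≈ 56.540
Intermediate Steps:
O = 48
G = 859/670 (G = 56*(1/80) + 39*(1/67) = 7/10 + 39/67 = 859/670 ≈ 1.2821)
1*(-5) + G*O = 1*(-5) + (859/670)*48 = -5 + 20616/335 = 18941/335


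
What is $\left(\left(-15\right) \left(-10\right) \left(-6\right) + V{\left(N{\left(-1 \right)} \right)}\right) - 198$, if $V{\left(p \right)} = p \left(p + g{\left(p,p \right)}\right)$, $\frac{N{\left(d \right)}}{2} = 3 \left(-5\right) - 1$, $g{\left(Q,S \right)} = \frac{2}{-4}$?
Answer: $-58$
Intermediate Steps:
$g{\left(Q,S \right)} = - \frac{1}{2}$ ($g{\left(Q,S \right)} = 2 \left(- \frac{1}{4}\right) = - \frac{1}{2}$)
$N{\left(d \right)} = -32$ ($N{\left(d \right)} = 2 \left(3 \left(-5\right) - 1\right) = 2 \left(-15 - 1\right) = 2 \left(-16\right) = -32$)
$V{\left(p \right)} = p \left(- \frac{1}{2} + p\right)$ ($V{\left(p \right)} = p \left(p - \frac{1}{2}\right) = p \left(- \frac{1}{2} + p\right)$)
$\left(\left(-15\right) \left(-10\right) \left(-6\right) + V{\left(N{\left(-1 \right)} \right)}\right) - 198 = \left(\left(-15\right) \left(-10\right) \left(-6\right) - 32 \left(- \frac{1}{2} - 32\right)\right) - 198 = \left(150 \left(-6\right) - -1040\right) - 198 = \left(-900 + 1040\right) - 198 = 140 - 198 = -58$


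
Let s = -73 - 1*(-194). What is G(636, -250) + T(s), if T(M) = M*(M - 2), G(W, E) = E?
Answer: 14149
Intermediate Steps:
s = 121 (s = -73 + 194 = 121)
T(M) = M*(-2 + M)
G(636, -250) + T(s) = -250 + 121*(-2 + 121) = -250 + 121*119 = -250 + 14399 = 14149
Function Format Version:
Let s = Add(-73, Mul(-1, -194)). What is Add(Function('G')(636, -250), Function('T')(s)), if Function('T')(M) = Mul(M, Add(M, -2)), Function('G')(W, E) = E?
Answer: 14149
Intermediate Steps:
s = 121 (s = Add(-73, 194) = 121)
Function('T')(M) = Mul(M, Add(-2, M))
Add(Function('G')(636, -250), Function('T')(s)) = Add(-250, Mul(121, Add(-2, 121))) = Add(-250, Mul(121, 119)) = Add(-250, 14399) = 14149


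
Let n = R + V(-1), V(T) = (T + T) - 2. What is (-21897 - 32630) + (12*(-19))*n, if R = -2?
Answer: -53159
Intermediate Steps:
V(T) = -2 + 2*T (V(T) = 2*T - 2 = -2 + 2*T)
n = -6 (n = -2 + (-2 + 2*(-1)) = -2 + (-2 - 2) = -2 - 4 = -6)
(-21897 - 32630) + (12*(-19))*n = (-21897 - 32630) + (12*(-19))*(-6) = -54527 - 228*(-6) = -54527 + 1368 = -53159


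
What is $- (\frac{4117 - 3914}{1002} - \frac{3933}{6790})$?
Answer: $\frac{640624}{1700895} \approx 0.37664$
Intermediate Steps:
$- (\frac{4117 - 3914}{1002} - \frac{3933}{6790}) = - (\left(4117 - 3914\right) \frac{1}{1002} - \frac{3933}{6790}) = - (203 \cdot \frac{1}{1002} - \frac{3933}{6790}) = - (\frac{203}{1002} - \frac{3933}{6790}) = \left(-1\right) \left(- \frac{640624}{1700895}\right) = \frac{640624}{1700895}$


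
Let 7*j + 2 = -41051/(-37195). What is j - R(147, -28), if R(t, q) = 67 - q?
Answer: -24768014/260365 ≈ -95.128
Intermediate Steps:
j = -33339/260365 (j = -2/7 + (-41051/(-37195))/7 = -2/7 + (-41051*(-1/37195))/7 = -2/7 + (⅐)*(41051/37195) = -2/7 + 41051/260365 = -33339/260365 ≈ -0.12805)
j - R(147, -28) = -33339/260365 - (67 - 1*(-28)) = -33339/260365 - (67 + 28) = -33339/260365 - 1*95 = -33339/260365 - 95 = -24768014/260365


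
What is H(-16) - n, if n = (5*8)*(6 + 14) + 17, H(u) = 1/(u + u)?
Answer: -26145/32 ≈ -817.03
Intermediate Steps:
H(u) = 1/(2*u)
n = 817 (n = 40*20 + 17 = 800 + 17 = 817)
H(-16) - n = (½)/(-16) - 1*817 = (½)*(-1/16) - 817 = -1/32 - 817 = -26145/32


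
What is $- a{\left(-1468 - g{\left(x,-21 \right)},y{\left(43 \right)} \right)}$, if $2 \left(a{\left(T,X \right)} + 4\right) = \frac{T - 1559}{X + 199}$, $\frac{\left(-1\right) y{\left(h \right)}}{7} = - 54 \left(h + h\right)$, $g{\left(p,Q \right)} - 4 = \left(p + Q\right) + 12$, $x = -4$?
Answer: $\frac{132337}{32707} \approx 4.0461$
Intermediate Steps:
$g{\left(p,Q \right)} = 16 + Q + p$ ($g{\left(p,Q \right)} = 4 + \left(\left(p + Q\right) + 12\right) = 4 + \left(\left(Q + p\right) + 12\right) = 4 + \left(12 + Q + p\right) = 16 + Q + p$)
$y{\left(h \right)} = 756 h$ ($y{\left(h \right)} = - 7 \left(- 54 \left(h + h\right)\right) = - 7 \left(- 54 \cdot 2 h\right) = - 7 \left(- 108 h\right) = 756 h$)
$a{\left(T,X \right)} = -4 + \frac{-1559 + T}{2 \left(199 + X\right)}$ ($a{\left(T,X \right)} = -4 + \frac{\left(T - 1559\right) \frac{1}{X + 199}}{2} = -4 + \frac{\left(-1559 + T\right) \frac{1}{199 + X}}{2} = -4 + \frac{\frac{1}{199 + X} \left(-1559 + T\right)}{2} = -4 + \frac{-1559 + T}{2 \left(199 + X\right)}$)
$- a{\left(-1468 - g{\left(x,-21 \right)},y{\left(43 \right)} \right)} = - \frac{-3151 - 1459 - 8 \cdot 756 \cdot 43}{2 \left(199 + 756 \cdot 43\right)} = - \frac{-3151 - 1459 - 260064}{2 \left(199 + 32508\right)} = - \frac{-3151 + \left(-1468 + 9\right) - 260064}{2 \cdot 32707} = - \frac{-3151 - 1459 - 260064}{2 \cdot 32707} = - \frac{-264674}{2 \cdot 32707} = \left(-1\right) \left(- \frac{132337}{32707}\right) = \frac{132337}{32707}$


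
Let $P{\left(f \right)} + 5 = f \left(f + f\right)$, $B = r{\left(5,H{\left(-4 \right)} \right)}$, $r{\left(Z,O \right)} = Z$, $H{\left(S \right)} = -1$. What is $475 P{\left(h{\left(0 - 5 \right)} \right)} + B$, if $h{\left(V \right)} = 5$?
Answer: $21380$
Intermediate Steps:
$B = 5$
$P{\left(f \right)} = -5 + 2 f^{2}$ ($P{\left(f \right)} = -5 + f \left(f + f\right) = -5 + f 2 f = -5 + 2 f^{2}$)
$475 P{\left(h{\left(0 - 5 \right)} \right)} + B = 475 \left(-5 + 2 \cdot 5^{2}\right) + 5 = 475 \left(-5 + 2 \cdot 25\right) + 5 = 475 \left(-5 + 50\right) + 5 = 475 \cdot 45 + 5 = 21375 + 5 = 21380$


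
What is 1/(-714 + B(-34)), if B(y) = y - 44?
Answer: -1/792 ≈ -0.0012626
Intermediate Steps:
B(y) = -44 + y
1/(-714 + B(-34)) = 1/(-714 + (-44 - 34)) = 1/(-714 - 78) = 1/(-792) = -1/792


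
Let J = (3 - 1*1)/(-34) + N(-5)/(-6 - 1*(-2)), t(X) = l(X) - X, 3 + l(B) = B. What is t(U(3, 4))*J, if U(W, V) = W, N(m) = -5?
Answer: -243/68 ≈ -3.5735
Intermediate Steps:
l(B) = -3 + B
t(X) = -3 (t(X) = (-3 + X) - X = -3)
J = 81/68 (J = (3 - 1*1)/(-34) - 5/(-6 - 1*(-2)) = (3 - 1)*(-1/34) - 5/(-6 + 2) = 2*(-1/34) - 5/(-4) = -1/17 - 5*(-1/4) = -1/17 + 5/4 = 81/68 ≈ 1.1912)
t(U(3, 4))*J = -3*81/68 = -243/68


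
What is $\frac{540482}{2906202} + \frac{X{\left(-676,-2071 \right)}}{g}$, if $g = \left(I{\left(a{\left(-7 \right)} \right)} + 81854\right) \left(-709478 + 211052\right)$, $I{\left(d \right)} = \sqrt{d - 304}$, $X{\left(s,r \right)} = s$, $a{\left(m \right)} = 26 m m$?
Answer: $\frac{75205650525190721845}{404384961006796196583} - \frac{169 \sqrt{970}}{834873063207849} \approx 0.18598$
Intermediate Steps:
$a{\left(m \right)} = 26 m^{2}$
$I{\left(d \right)} = \sqrt{-304 + d}$
$g = -40798161804 - 498426 \sqrt{970}$ ($g = \left(\sqrt{-304 + 26 \left(-7\right)^{2}} + 81854\right) \left(-709478 + 211052\right) = \left(\sqrt{-304 + 26 \cdot 49} + 81854\right) \left(-498426\right) = \left(\sqrt{-304 + 1274} + 81854\right) \left(-498426\right) = \left(\sqrt{970} + 81854\right) \left(-498426\right) = \left(81854 + \sqrt{970}\right) \left(-498426\right) = -40798161804 - 498426 \sqrt{970} \approx -4.0814 \cdot 10^{10}$)
$\frac{540482}{2906202} + \frac{X{\left(-676,-2071 \right)}}{g} = \frac{540482}{2906202} - \frac{676}{-40798161804 - 498426 \sqrt{970}} = 540482 \cdot \frac{1}{2906202} - \frac{676}{-40798161804 - 498426 \sqrt{970}} = \frac{270241}{1453101} - \frac{676}{-40798161804 - 498426 \sqrt{970}}$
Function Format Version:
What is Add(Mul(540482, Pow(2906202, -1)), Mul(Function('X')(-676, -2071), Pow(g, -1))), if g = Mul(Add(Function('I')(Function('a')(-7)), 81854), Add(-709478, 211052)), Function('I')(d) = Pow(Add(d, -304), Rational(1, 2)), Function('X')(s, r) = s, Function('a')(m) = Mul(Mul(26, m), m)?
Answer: Add(Rational(75205650525190721845, 404384961006796196583), Mul(Rational(-169, 834873063207849), Pow(970, Rational(1, 2)))) ≈ 0.18598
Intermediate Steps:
Function('a')(m) = Mul(26, Pow(m, 2))
Function('I')(d) = Pow(Add(-304, d), Rational(1, 2))
g = Add(-40798161804, Mul(-498426, Pow(970, Rational(1, 2)))) (g = Mul(Add(Pow(Add(-304, Mul(26, Pow(-7, 2))), Rational(1, 2)), 81854), Add(-709478, 211052)) = Mul(Add(Pow(Add(-304, Mul(26, 49)), Rational(1, 2)), 81854), -498426) = Mul(Add(Pow(Add(-304, 1274), Rational(1, 2)), 81854), -498426) = Mul(Add(Pow(970, Rational(1, 2)), 81854), -498426) = Mul(Add(81854, Pow(970, Rational(1, 2))), -498426) = Add(-40798161804, Mul(-498426, Pow(970, Rational(1, 2)))) ≈ -4.0814e+10)
Add(Mul(540482, Pow(2906202, -1)), Mul(Function('X')(-676, -2071), Pow(g, -1))) = Add(Mul(540482, Pow(2906202, -1)), Mul(-676, Pow(Add(-40798161804, Mul(-498426, Pow(970, Rational(1, 2)))), -1))) = Add(Mul(540482, Rational(1, 2906202)), Mul(-676, Pow(Add(-40798161804, Mul(-498426, Pow(970, Rational(1, 2)))), -1))) = Add(Rational(270241, 1453101), Mul(-676, Pow(Add(-40798161804, Mul(-498426, Pow(970, Rational(1, 2)))), -1)))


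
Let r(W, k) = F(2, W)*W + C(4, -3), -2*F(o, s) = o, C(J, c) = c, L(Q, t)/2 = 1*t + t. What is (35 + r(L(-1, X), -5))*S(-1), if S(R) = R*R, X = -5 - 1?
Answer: 56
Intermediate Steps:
X = -6
L(Q, t) = 4*t (L(Q, t) = 2*(1*t + t) = 2*(t + t) = 2*(2*t) = 4*t)
F(o, s) = -o/2
S(R) = R²
r(W, k) = -3 - W (r(W, k) = (-½*2)*W - 3 = -W - 3 = -3 - W)
(35 + r(L(-1, X), -5))*S(-1) = (35 + (-3 - 4*(-6)))*(-1)² = (35 + (-3 - 1*(-24)))*1 = (35 + (-3 + 24))*1 = (35 + 21)*1 = 56*1 = 56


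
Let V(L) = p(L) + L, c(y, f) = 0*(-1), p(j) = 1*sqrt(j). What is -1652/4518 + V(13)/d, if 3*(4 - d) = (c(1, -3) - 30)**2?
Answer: -273863/668664 - sqrt(13)/296 ≈ -0.42175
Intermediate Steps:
p(j) = sqrt(j)
c(y, f) = 0
V(L) = L + sqrt(L) (V(L) = sqrt(L) + L = L + sqrt(L))
d = -296 (d = 4 - (0 - 30)**2/3 = 4 - 1/3*(-30)**2 = 4 - 1/3*900 = 4 - 300 = -296)
-1652/4518 + V(13)/d = -1652/4518 + (13 + sqrt(13))/(-296) = -1652*1/4518 + (13 + sqrt(13))*(-1/296) = -826/2259 + (-13/296 - sqrt(13)/296) = -273863/668664 - sqrt(13)/296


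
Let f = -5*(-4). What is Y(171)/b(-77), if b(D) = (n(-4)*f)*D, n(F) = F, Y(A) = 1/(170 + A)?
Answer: 1/2100560 ≈ 4.7606e-7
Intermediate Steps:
f = 20
b(D) = -80*D (b(D) = (-4*20)*D = -80*D)
Y(171)/b(-77) = 1/((170 + 171)*((-80*(-77)))) = 1/(341*6160) = (1/341)*(1/6160) = 1/2100560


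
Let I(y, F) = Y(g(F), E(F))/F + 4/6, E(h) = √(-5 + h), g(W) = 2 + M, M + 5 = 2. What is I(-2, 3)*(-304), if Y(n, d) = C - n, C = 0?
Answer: -304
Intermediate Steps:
M = -3 (M = -5 + 2 = -3)
g(W) = -1 (g(W) = 2 - 3 = -1)
Y(n, d) = -n (Y(n, d) = 0 - n = -n)
I(y, F) = ⅔ + 1/F (I(y, F) = (-1*(-1))/F + 4/6 = 1/F + 4*(⅙) = 1/F + ⅔ = ⅔ + 1/F)
I(-2, 3)*(-304) = (⅔ + 1/3)*(-304) = (⅔ + ⅓)*(-304) = 1*(-304) = -304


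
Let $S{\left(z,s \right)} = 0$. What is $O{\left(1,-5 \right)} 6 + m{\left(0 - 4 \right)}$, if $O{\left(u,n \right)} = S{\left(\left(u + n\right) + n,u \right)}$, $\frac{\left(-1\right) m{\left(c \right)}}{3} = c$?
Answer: $12$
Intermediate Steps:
$m{\left(c \right)} = - 3 c$
$O{\left(u,n \right)} = 0$
$O{\left(1,-5 \right)} 6 + m{\left(0 - 4 \right)} = 0 \cdot 6 - 3 \left(0 - 4\right) = 0 - 3 \left(0 - 4\right) = 0 - -12 = 0 + 12 = 12$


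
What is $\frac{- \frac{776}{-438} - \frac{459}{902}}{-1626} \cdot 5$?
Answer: $- \frac{1247275}{321196788} \approx -0.0038832$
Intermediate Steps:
$\frac{- \frac{776}{-438} - \frac{459}{902}}{-1626} \cdot 5 = \left(\left(-776\right) \left(- \frac{1}{438}\right) - \frac{459}{902}\right) \left(- \frac{1}{1626}\right) 5 = \left(\frac{388}{219} - \frac{459}{902}\right) \left(- \frac{1}{1626}\right) 5 = \frac{249455}{197538} \left(- \frac{1}{1626}\right) 5 = \left(- \frac{249455}{321196788}\right) 5 = - \frac{1247275}{321196788}$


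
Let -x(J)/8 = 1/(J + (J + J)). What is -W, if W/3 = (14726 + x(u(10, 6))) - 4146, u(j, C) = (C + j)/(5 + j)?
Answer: -63465/2 ≈ -31733.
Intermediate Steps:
u(j, C) = (C + j)/(5 + j)
x(J) = -8/(3*J) (x(J) = -8/(J + (J + J)) = -8/(J + 2*J) = -8*1/(3*J) = -8/(3*J))
W = 63465/2 (W = 3*((14726 - 8*(5 + 10)/(6 + 10)/3) - 4146) = 3*((14726 - 8/(3*(16/15))) - 4146) = 3*((14726 - 8/(3*((1/15)*16))) - 4146) = 3*((14726 - 8/(3*16/15)) - 4146) = 3*((14726 - 8/3*15/16) - 4146) = 3*((14726 - 5/2) - 4146) = 3*(29447/2 - 4146) = 3*(21155/2) = 63465/2 ≈ 31733.)
-W = -1*63465/2 = -63465/2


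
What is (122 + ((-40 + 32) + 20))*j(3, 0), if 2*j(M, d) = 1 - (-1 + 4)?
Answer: -134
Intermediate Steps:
j(M, d) = -1 (j(M, d) = (1 - (-1 + 4))/2 = (1 - 1*3)/2 = (1 - 3)/2 = (½)*(-2) = -1)
(122 + ((-40 + 32) + 20))*j(3, 0) = (122 + ((-40 + 32) + 20))*(-1) = (122 + (-8 + 20))*(-1) = (122 + 12)*(-1) = 134*(-1) = -134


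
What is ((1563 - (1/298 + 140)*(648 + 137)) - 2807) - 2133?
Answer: -33757331/298 ≈ -1.1328e+5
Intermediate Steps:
((1563 - (1/298 + 140)*(648 + 137)) - 2807) - 2133 = ((1563 - (1/298 + 140)*785) - 2807) - 2133 = ((1563 - 41721*785/298) - 2807) - 2133 = ((1563 - 1*32750985/298) - 2807) - 2133 = ((1563 - 32750985/298) - 2807) - 2133 = (-32285211/298 - 2807) - 2133 = -33121697/298 - 2133 = -33757331/298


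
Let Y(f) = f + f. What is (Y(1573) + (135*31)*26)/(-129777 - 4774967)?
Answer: -2153/94322 ≈ -0.022826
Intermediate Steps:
Y(f) = 2*f
(Y(1573) + (135*31)*26)/(-129777 - 4774967) = (2*1573 + (135*31)*26)/(-129777 - 4774967) = (3146 + 4185*26)/(-4904744) = (3146 + 108810)*(-1/4904744) = 111956*(-1/4904744) = -2153/94322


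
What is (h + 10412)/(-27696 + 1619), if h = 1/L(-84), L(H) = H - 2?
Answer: -895431/2242622 ≈ -0.39928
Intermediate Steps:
L(H) = -2 + H
h = -1/86 (h = 1/(-2 - 84) = 1/(-86) = -1/86 ≈ -0.011628)
(h + 10412)/(-27696 + 1619) = (-1/86 + 10412)/(-27696 + 1619) = (895431/86)/(-26077) = (895431/86)*(-1/26077) = -895431/2242622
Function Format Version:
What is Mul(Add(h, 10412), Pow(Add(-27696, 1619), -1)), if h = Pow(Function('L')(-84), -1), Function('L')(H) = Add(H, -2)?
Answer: Rational(-895431, 2242622) ≈ -0.39928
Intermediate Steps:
Function('L')(H) = Add(-2, H)
h = Rational(-1, 86) (h = Pow(Add(-2, -84), -1) = Pow(-86, -1) = Rational(-1, 86) ≈ -0.011628)
Mul(Add(h, 10412), Pow(Add(-27696, 1619), -1)) = Mul(Add(Rational(-1, 86), 10412), Pow(Add(-27696, 1619), -1)) = Mul(Rational(895431, 86), Pow(-26077, -1)) = Mul(Rational(895431, 86), Rational(-1, 26077)) = Rational(-895431, 2242622)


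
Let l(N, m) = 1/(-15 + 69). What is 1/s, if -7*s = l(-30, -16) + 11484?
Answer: -54/88591 ≈ -0.00060954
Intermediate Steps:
l(N, m) = 1/54
s = -88591/54 (s = -(1/54 + 11484)/7 = -⅐*620137/54 = -88591/54 ≈ -1640.6)
1/s = 1/(-88591/54) = -54/88591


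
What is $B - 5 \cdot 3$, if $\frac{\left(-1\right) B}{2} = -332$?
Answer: $649$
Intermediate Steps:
$B = 664$ ($B = \left(-2\right) \left(-332\right) = 664$)
$B - 5 \cdot 3 = 664 - 5 \cdot 3 = 664 - 15 = 649$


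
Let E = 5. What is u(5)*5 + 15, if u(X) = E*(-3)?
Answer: -60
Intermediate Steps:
u(X) = -15 (u(X) = 5*(-3) = -15)
u(5)*5 + 15 = -15*5 + 15 = -75 + 15 = -60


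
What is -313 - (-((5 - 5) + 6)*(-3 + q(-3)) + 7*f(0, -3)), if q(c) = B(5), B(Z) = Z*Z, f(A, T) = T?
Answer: -160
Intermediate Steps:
B(Z) = Z²
q(c) = 25 (q(c) = 5² = 25)
-313 - (-((5 - 5) + 6)*(-3 + q(-3)) + 7*f(0, -3)) = -313 - (-((5 - 5) + 6)*(-3 + 25) + 7*(-3)) = -313 - (-(0 + 6)*22 - 21) = -313 - (-6*22 - 21) = -313 - (-1*132 - 21) = -313 - (-132 - 21) = -313 - 1*(-153) = -313 + 153 = -160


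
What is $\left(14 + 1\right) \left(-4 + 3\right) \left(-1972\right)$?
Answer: $29580$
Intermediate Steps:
$\left(14 + 1\right) \left(-4 + 3\right) \left(-1972\right) = 15 \left(-1\right) \left(-1972\right) = \left(-15\right) \left(-1972\right) = 29580$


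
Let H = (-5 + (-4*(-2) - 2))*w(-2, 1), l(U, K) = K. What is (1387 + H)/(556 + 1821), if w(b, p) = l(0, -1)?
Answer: 1386/2377 ≈ 0.58309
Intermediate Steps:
w(b, p) = -1
H = -1 (H = (-5 + (-4*(-2) - 2))*(-1) = (-5 + (8 - 2))*(-1) = (-5 + 6)*(-1) = 1*(-1) = -1)
(1387 + H)/(556 + 1821) = (1387 - 1)/(556 + 1821) = 1386/2377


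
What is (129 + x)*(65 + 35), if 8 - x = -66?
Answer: 20300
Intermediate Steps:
x = 74 (x = 8 - 1*(-66) = 8 + 66 = 74)
(129 + x)*(65 + 35) = (129 + 74)*(65 + 35) = 203*100 = 20300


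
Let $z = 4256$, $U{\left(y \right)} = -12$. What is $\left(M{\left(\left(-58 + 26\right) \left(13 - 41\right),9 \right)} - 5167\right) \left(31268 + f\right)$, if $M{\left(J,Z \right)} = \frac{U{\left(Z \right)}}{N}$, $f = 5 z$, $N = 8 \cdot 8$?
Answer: $- \frac{1086101475}{4} \approx -2.7153 \cdot 10^{8}$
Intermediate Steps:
$N = 64$
$f = 21280$ ($f = 5 \cdot 4256 = 21280$)
$M{\left(J,Z \right)} = - \frac{3}{16}$ ($M{\left(J,Z \right)} = - \frac{12}{64} = \left(-12\right) \frac{1}{64} = - \frac{3}{16}$)
$\left(M{\left(\left(-58 + 26\right) \left(13 - 41\right),9 \right)} - 5167\right) \left(31268 + f\right) = \left(- \frac{3}{16} - 5167\right) \left(31268 + 21280\right) = \left(- \frac{82675}{16}\right) 52548 = - \frac{1086101475}{4}$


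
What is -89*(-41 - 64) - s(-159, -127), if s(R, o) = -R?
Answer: 9186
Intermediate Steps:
-89*(-41 - 64) - s(-159, -127) = -89*(-41 - 64) - (-1)*(-159) = -89*(-105) - 1*159 = 9345 - 159 = 9186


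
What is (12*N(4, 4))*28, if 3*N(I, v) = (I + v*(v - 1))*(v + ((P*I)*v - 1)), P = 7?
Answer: 206080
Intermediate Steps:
N(I, v) = (I + v*(-1 + v))*(-1 + v + 7*I*v)/3 (N(I, v) = ((I + v*(v - 1))*(v + ((7*I)*v - 1)))/3 = ((I + v*(-1 + v))*(v + (7*I*v - 1)))/3 = ((I + v*(-1 + v))*(v + (-1 + 7*I*v)))/3 = ((I + v*(-1 + v))*(-1 + v + 7*I*v))/3 = (I + v*(-1 + v))*(-1 + v + 7*I*v)/3)
(12*N(4, 4))*28 = (12*(-⅔*4² - ⅓*4 + (⅓)*4 + (⅓)*4³ - 7/3*4*4² + (⅓)*4*4 + (7/3)*4*4³ + (7/3)*4*4²))*28 = (12*(-⅔*16 - 4/3 + 4/3 + (⅓)*64 - 7/3*4*16 + 16/3 + (7/3)*4*64 + (7/3)*4*16))*28 = (12*(-32/3 - 4/3 + 4/3 + 64/3 - 448/3 + 16/3 + 1792/3 + 448/3))*28 = (12*(1840/3))*28 = 7360*28 = 206080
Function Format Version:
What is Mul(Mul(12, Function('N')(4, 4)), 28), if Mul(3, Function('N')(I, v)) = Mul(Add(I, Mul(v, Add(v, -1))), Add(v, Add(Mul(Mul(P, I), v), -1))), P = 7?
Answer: 206080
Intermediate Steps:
Function('N')(I, v) = Mul(Rational(1, 3), Add(I, Mul(v, Add(-1, v))), Add(-1, v, Mul(7, I, v))) (Function('N')(I, v) = Mul(Rational(1, 3), Mul(Add(I, Mul(v, Add(v, -1))), Add(v, Add(Mul(Mul(7, I), v), -1)))) = Mul(Rational(1, 3), Mul(Add(I, Mul(v, Add(-1, v))), Add(v, Add(Mul(7, I, v), -1)))) = Mul(Rational(1, 3), Mul(Add(I, Mul(v, Add(-1, v))), Add(v, Add(-1, Mul(7, I, v))))) = Mul(Rational(1, 3), Mul(Add(I, Mul(v, Add(-1, v))), Add(-1, v, Mul(7, I, v)))) = Mul(Rational(1, 3), Add(I, Mul(v, Add(-1, v))), Add(-1, v, Mul(7, I, v))))
Mul(Mul(12, Function('N')(4, 4)), 28) = Mul(Mul(12, Add(Mul(Rational(-2, 3), Pow(4, 2)), Mul(Rational(-1, 3), 4), Mul(Rational(1, 3), 4), Mul(Rational(1, 3), Pow(4, 3)), Mul(Rational(-7, 3), 4, Pow(4, 2)), Mul(Rational(1, 3), 4, 4), Mul(Rational(7, 3), 4, Pow(4, 3)), Mul(Rational(7, 3), 4, Pow(4, 2)))), 28) = Mul(Mul(12, Add(Mul(Rational(-2, 3), 16), Rational(-4, 3), Rational(4, 3), Mul(Rational(1, 3), 64), Mul(Rational(-7, 3), 4, 16), Rational(16, 3), Mul(Rational(7, 3), 4, 64), Mul(Rational(7, 3), 4, 16))), 28) = Mul(Mul(12, Add(Rational(-32, 3), Rational(-4, 3), Rational(4, 3), Rational(64, 3), Rational(-448, 3), Rational(16, 3), Rational(1792, 3), Rational(448, 3))), 28) = Mul(Mul(12, Rational(1840, 3)), 28) = Mul(7360, 28) = 206080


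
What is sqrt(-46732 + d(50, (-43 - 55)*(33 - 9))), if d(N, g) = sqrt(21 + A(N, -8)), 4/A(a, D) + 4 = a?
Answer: sqrt(-24721228 + 23*sqrt(11155))/23 ≈ 216.17*I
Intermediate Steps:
A(a, D) = 4/(-4 + a)
d(N, g) = sqrt(21 + 4/(-4 + N))
sqrt(-46732 + d(50, (-43 - 55)*(33 - 9))) = sqrt(-46732 + sqrt((-80 + 21*50)/(-4 + 50))) = sqrt(-46732 + sqrt((-80 + 1050)/46)) = sqrt(-46732 + sqrt((1/46)*970)) = sqrt(-46732 + sqrt(485/23)) = sqrt(-46732 + sqrt(11155)/23)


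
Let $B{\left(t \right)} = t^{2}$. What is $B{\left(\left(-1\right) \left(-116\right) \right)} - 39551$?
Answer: $-26095$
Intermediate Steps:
$B{\left(\left(-1\right) \left(-116\right) \right)} - 39551 = \left(\left(-1\right) \left(-116\right)\right)^{2} - 39551 = 116^{2} - 39551 = 13456 - 39551 = -26095$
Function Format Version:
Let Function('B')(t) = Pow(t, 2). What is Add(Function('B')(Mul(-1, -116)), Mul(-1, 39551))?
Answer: -26095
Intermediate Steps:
Add(Function('B')(Mul(-1, -116)), Mul(-1, 39551)) = Add(Pow(Mul(-1, -116), 2), Mul(-1, 39551)) = Add(Pow(116, 2), -39551) = Add(13456, -39551) = -26095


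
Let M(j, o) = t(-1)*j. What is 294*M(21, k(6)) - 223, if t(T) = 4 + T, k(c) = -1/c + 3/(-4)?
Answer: 18299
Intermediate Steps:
k(c) = -¾ - 1/c (k(c) = -1/c + 3*(-¼) = -1/c - ¾ = -¾ - 1/c)
M(j, o) = 3*j (M(j, o) = (4 - 1)*j = 3*j)
294*M(21, k(6)) - 223 = 294*(3*21) - 223 = 294*63 - 223 = 18522 - 223 = 18299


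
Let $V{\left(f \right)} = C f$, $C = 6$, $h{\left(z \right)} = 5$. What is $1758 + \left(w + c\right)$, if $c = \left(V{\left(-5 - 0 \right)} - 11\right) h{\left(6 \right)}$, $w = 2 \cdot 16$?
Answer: $1585$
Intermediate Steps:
$V{\left(f \right)} = 6 f$
$w = 32$
$c = -205$ ($c = \left(6 \left(-5 - 0\right) - 11\right) 5 = \left(6 \left(-5 + 0\right) - 11\right) 5 = \left(6 \left(-5\right) - 11\right) 5 = \left(-30 - 11\right) 5 = \left(-41\right) 5 = -205$)
$1758 + \left(w + c\right) = 1758 + \left(32 - 205\right) = 1758 - 173 = 1585$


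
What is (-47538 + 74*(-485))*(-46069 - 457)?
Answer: 3881571128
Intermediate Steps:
(-47538 + 74*(-485))*(-46069 - 457) = (-47538 - 35890)*(-46526) = -83428*(-46526) = 3881571128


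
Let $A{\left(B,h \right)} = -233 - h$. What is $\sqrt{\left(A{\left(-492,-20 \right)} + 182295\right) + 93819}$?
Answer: $\sqrt{275901} \approx 525.26$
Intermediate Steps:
$\sqrt{\left(A{\left(-492,-20 \right)} + 182295\right) + 93819} = \sqrt{\left(\left(-233 - -20\right) + 182295\right) + 93819} = \sqrt{\left(\left(-233 + 20\right) + 182295\right) + 93819} = \sqrt{\left(-213 + 182295\right) + 93819} = \sqrt{182082 + 93819} = \sqrt{275901}$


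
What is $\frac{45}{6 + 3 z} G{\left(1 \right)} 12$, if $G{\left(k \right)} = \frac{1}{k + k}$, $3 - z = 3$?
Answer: $45$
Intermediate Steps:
$z = 0$ ($z = 3 - 3 = 0$)
$G{\left(k \right)} = \frac{1}{2 k}$
$\frac{45}{6 + 3 z} G{\left(1 \right)} 12 = \frac{45}{6 + 3 \cdot 0} \frac{1}{2 \cdot 1} \cdot 12 = \frac{45}{6 + 0} \cdot \frac{1}{2} \cdot 1 \cdot 12 = \frac{45}{6} \cdot \frac{1}{2} \cdot 12 = 45 \cdot \frac{1}{6} \cdot \frac{1}{2} \cdot 12 = \frac{15}{2} \cdot \frac{1}{2} \cdot 12 = \frac{15}{4} \cdot 12 = 45$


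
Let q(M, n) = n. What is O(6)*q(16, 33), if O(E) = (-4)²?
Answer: 528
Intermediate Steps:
O(E) = 16
O(6)*q(16, 33) = 16*33 = 528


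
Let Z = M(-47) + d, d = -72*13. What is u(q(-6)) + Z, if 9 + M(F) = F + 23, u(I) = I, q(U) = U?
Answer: -975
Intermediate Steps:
M(F) = 14 + F (M(F) = -9 + (F + 23) = -9 + (23 + F) = 14 + F)
d = -936
Z = -969 (Z = (14 - 47) - 936 = -33 - 936 = -969)
u(q(-6)) + Z = -6 - 969 = -975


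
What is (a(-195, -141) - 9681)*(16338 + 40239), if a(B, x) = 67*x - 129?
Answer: -1089503289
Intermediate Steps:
a(B, x) = -129 + 67*x
(a(-195, -141) - 9681)*(16338 + 40239) = ((-129 + 67*(-141)) - 9681)*(16338 + 40239) = ((-129 - 9447) - 9681)*56577 = (-9576 - 9681)*56577 = -19257*56577 = -1089503289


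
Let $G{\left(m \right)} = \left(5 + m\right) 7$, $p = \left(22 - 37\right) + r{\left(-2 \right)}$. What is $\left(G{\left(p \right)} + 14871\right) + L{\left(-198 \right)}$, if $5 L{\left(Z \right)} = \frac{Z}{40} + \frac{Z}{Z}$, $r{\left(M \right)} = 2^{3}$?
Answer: $\frac{1485621}{100} \approx 14856.0$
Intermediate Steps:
$r{\left(M \right)} = 8$
$L{\left(Z \right)} = \frac{1}{5} + \frac{Z}{200}$ ($L{\left(Z \right)} = \frac{\frac{Z}{40} + \frac{Z}{Z}}{5} = \frac{Z \frac{1}{40} + 1}{5} = \frac{\frac{Z}{40} + 1}{5} = \frac{1 + \frac{Z}{40}}{5} = \frac{1}{5} + \frac{Z}{200}$)
$p = -7$ ($p = \left(22 - 37\right) + 8 = -15 + 8 = -7$)
$G{\left(m \right)} = 35 + 7 m$
$\left(G{\left(p \right)} + 14871\right) + L{\left(-198 \right)} = \left(\left(35 + 7 \left(-7\right)\right) + 14871\right) + \left(\frac{1}{5} + \frac{1}{200} \left(-198\right)\right) = \left(\left(35 - 49\right) + 14871\right) + \left(\frac{1}{5} - \frac{99}{100}\right) = \left(-14 + 14871\right) - \frac{79}{100} = 14857 - \frac{79}{100} = \frac{1485621}{100}$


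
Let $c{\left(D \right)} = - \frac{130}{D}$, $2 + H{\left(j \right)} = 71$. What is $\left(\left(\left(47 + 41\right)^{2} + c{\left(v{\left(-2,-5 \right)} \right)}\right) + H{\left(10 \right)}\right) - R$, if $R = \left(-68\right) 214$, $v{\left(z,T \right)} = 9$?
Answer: $\frac{201155}{9} \approx 22351.0$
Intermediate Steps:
$H{\left(j \right)} = 69$ ($H{\left(j \right)} = -2 + 71 = 69$)
$R = -14552$
$\left(\left(\left(47 + 41\right)^{2} + c{\left(v{\left(-2,-5 \right)} \right)}\right) + H{\left(10 \right)}\right) - R = \left(\left(\left(47 + 41\right)^{2} - \frac{130}{9}\right) + 69\right) - -14552 = \left(\left(88^{2} - \frac{130}{9}\right) + 69\right) + 14552 = \left(\left(7744 - \frac{130}{9}\right) + 69\right) + 14552 = \left(\frac{69566}{9} + 69\right) + 14552 = \frac{70187}{9} + 14552 = \frac{201155}{9}$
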